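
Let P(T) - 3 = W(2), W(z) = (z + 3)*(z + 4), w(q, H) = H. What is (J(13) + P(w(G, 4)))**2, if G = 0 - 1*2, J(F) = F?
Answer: 2116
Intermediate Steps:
G = -2 (G = 0 - 2 = -2)
W(z) = (3 + z)*(4 + z)
P(T) = 33 (P(T) = 3 + (12 + 2**2 + 7*2) = 3 + (12 + 4 + 14) = 3 + 30 = 33)
(J(13) + P(w(G, 4)))**2 = (13 + 33)**2 = 46**2 = 2116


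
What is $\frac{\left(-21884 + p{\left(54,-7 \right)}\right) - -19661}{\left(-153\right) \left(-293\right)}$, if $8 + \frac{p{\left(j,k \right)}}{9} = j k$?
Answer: $- \frac{633}{4981} \approx -0.12708$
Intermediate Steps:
$p{\left(j,k \right)} = -72 + 9 j k$
$\frac{\left(-21884 + p{\left(54,-7 \right)}\right) - -19661}{\left(-153\right) \left(-293\right)} = \frac{\left(-21884 + \left(-72 + 9 \cdot 54 \left(-7\right)\right)\right) - -19661}{\left(-153\right) \left(-293\right)} = \frac{\left(-21884 - 3474\right) + 19661}{44829} = \left(\left(-21884 - 3474\right) + 19661\right) \frac{1}{44829} = \left(-25358 + 19661\right) \frac{1}{44829} = \left(-5697\right) \frac{1}{44829} = - \frac{633}{4981}$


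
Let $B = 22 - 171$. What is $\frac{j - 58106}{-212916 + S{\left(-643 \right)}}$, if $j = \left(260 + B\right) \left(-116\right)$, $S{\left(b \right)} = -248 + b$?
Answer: $\frac{70982}{213807} \approx 0.33199$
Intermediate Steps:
$B = -149$
$j = -12876$ ($j = \left(260 - 149\right) \left(-116\right) = 111 \left(-116\right) = -12876$)
$\frac{j - 58106}{-212916 + S{\left(-643 \right)}} = \frac{-12876 - 58106}{-212916 - 891} = - \frac{70982}{-212916 - 891} = - \frac{70982}{-213807} = \left(-70982\right) \left(- \frac{1}{213807}\right) = \frac{70982}{213807}$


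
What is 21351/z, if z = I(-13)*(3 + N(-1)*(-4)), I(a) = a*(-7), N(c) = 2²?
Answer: -21351/1183 ≈ -18.048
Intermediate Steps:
N(c) = 4
I(a) = -7*a
z = -1183 (z = (-7*(-13))*(3 + 4*(-4)) = 91*(3 - 16) = 91*(-13) = -1183)
21351/z = 21351/(-1183) = 21351*(-1/1183) = -21351/1183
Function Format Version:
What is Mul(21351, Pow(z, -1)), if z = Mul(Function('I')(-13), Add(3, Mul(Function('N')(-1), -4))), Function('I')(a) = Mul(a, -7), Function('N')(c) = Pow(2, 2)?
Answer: Rational(-21351, 1183) ≈ -18.048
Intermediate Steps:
Function('N')(c) = 4
Function('I')(a) = Mul(-7, a)
z = -1183 (z = Mul(Mul(-7, -13), Add(3, Mul(4, -4))) = Mul(91, Add(3, -16)) = Mul(91, -13) = -1183)
Mul(21351, Pow(z, -1)) = Mul(21351, Pow(-1183, -1)) = Mul(21351, Rational(-1, 1183)) = Rational(-21351, 1183)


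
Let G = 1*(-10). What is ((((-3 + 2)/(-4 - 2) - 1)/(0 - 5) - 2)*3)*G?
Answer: 55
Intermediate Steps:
G = -10
((((-3 + 2)/(-4 - 2) - 1)/(0 - 5) - 2)*3)*G = ((((-3 + 2)/(-4 - 2) - 1)/(0 - 5) - 2)*3)*(-10) = (((-1/(-6) - 1)/(-5) - 2)*3)*(-10) = (((-1*(-⅙) - 1)*(-⅕) - 2)*3)*(-10) = (((⅙ - 1)*(-⅕) - 2)*3)*(-10) = ((-⅚*(-⅕) - 2)*3)*(-10) = ((⅙ - 2)*3)*(-10) = -11/6*3*(-10) = -11/2*(-10) = 55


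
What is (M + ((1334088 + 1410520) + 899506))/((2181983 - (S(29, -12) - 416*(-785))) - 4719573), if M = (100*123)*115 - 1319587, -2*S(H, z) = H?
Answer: -7478054/5728271 ≈ -1.3055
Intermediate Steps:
S(H, z) = -H/2
M = 94913 (M = 12300*115 - 1319587 = 1414500 - 1319587 = 94913)
(M + ((1334088 + 1410520) + 899506))/((2181983 - (S(29, -12) - 416*(-785))) - 4719573) = (94913 + ((1334088 + 1410520) + 899506))/((2181983 - (-½*29 - 416*(-785))) - 4719573) = (94913 + (2744608 + 899506))/((2181983 - (-29/2 + 326560)) - 4719573) = (94913 + 3644114)/((2181983 - 1*653091/2) - 4719573) = 3739027/((2181983 - 653091/2) - 4719573) = 3739027/(3710875/2 - 4719573) = 3739027/(-5728271/2) = 3739027*(-2/5728271) = -7478054/5728271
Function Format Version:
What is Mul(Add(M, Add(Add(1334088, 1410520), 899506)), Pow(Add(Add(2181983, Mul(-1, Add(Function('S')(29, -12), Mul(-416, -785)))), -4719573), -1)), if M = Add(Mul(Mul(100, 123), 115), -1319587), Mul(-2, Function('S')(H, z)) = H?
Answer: Rational(-7478054, 5728271) ≈ -1.3055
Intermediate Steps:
Function('S')(H, z) = Mul(Rational(-1, 2), H)
M = 94913 (M = Add(Mul(12300, 115), -1319587) = Add(1414500, -1319587) = 94913)
Mul(Add(M, Add(Add(1334088, 1410520), 899506)), Pow(Add(Add(2181983, Mul(-1, Add(Function('S')(29, -12), Mul(-416, -785)))), -4719573), -1)) = Mul(Add(94913, Add(Add(1334088, 1410520), 899506)), Pow(Add(Add(2181983, Mul(-1, Add(Mul(Rational(-1, 2), 29), Mul(-416, -785)))), -4719573), -1)) = Mul(Add(94913, Add(2744608, 899506)), Pow(Add(Add(2181983, Mul(-1, Add(Rational(-29, 2), 326560))), -4719573), -1)) = Mul(Add(94913, 3644114), Pow(Add(Add(2181983, Mul(-1, Rational(653091, 2))), -4719573), -1)) = Mul(3739027, Pow(Add(Add(2181983, Rational(-653091, 2)), -4719573), -1)) = Mul(3739027, Pow(Add(Rational(3710875, 2), -4719573), -1)) = Mul(3739027, Pow(Rational(-5728271, 2), -1)) = Mul(3739027, Rational(-2, 5728271)) = Rational(-7478054, 5728271)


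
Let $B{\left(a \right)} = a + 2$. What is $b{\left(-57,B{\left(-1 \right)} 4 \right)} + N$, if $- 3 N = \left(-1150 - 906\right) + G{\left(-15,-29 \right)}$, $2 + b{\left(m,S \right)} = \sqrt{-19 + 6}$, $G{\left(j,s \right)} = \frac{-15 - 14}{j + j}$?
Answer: $\frac{61471}{90} + i \sqrt{13} \approx 683.01 + 3.6056 i$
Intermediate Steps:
$B{\left(a \right)} = 2 + a$
$G{\left(j,s \right)} = - \frac{29}{2 j}$
$b{\left(m,S \right)} = -2 + i \sqrt{13}$ ($b{\left(m,S \right)} = -2 + \sqrt{-19 + 6} = -2 + \sqrt{-13} = -2 + i \sqrt{13}$)
$N = \frac{61651}{90}$ ($N = - \frac{\left(-1150 - 906\right) - \frac{29}{2 \left(-15\right)}}{3} = - \frac{-2056 - - \frac{29}{30}}{3} = - \frac{-2056 + \frac{29}{30}}{3} = \left(- \frac{1}{3}\right) \left(- \frac{61651}{30}\right) = \frac{61651}{90} \approx 685.01$)
$b{\left(-57,B{\left(-1 \right)} 4 \right)} + N = \left(-2 + i \sqrt{13}\right) + \frac{61651}{90} = \frac{61471}{90} + i \sqrt{13}$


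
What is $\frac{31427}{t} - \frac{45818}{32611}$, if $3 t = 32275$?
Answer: $\frac{1595821741}{1052520025} \approx 1.5162$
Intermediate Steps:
$t = \frac{32275}{3}$ ($t = \frac{1}{3} \cdot 32275 = \frac{32275}{3} \approx 10758.0$)
$\frac{31427}{t} - \frac{45818}{32611} = \frac{31427}{\frac{32275}{3}} - \frac{45818}{32611} = 31427 \cdot \frac{3}{32275} - \frac{45818}{32611} = \frac{94281}{32275} - \frac{45818}{32611} = \frac{1595821741}{1052520025}$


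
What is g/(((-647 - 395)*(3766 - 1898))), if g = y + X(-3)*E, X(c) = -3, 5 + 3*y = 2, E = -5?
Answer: -7/973228 ≈ -7.1926e-6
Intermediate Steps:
y = -1 (y = -5/3 + (⅓)*2 = -5/3 + ⅔ = -1)
g = 14 (g = -1 - 3*(-5) = -1 + 15 = 14)
g/(((-647 - 395)*(3766 - 1898))) = 14/(((-647 - 395)*(3766 - 1898))) = 14/((-1042*1868)) = 14/(-1946456) = 14*(-1/1946456) = -7/973228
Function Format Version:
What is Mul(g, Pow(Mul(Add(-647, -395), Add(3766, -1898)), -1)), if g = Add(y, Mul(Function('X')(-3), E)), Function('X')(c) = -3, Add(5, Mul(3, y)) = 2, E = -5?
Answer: Rational(-7, 973228) ≈ -7.1926e-6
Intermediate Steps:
y = -1 (y = Add(Rational(-5, 3), Mul(Rational(1, 3), 2)) = Add(Rational(-5, 3), Rational(2, 3)) = -1)
g = 14 (g = Add(-1, Mul(-3, -5)) = Add(-1, 15) = 14)
Mul(g, Pow(Mul(Add(-647, -395), Add(3766, -1898)), -1)) = Mul(14, Pow(Mul(Add(-647, -395), Add(3766, -1898)), -1)) = Mul(14, Pow(Mul(-1042, 1868), -1)) = Mul(14, Pow(-1946456, -1)) = Mul(14, Rational(-1, 1946456)) = Rational(-7, 973228)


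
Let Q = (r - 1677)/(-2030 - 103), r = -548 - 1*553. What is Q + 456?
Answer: 325142/711 ≈ 457.30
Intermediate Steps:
r = -1101 (r = -548 - 553 = -1101)
Q = 926/711 (Q = (-1101 - 1677)/(-2030 - 103) = -2778/(-2133) = -2778*(-1/2133) = 926/711 ≈ 1.3024)
Q + 456 = 926/711 + 456 = 325142/711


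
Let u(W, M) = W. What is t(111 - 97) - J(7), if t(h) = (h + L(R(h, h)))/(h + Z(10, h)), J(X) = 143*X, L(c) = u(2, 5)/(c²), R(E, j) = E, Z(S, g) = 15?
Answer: -2843469/2842 ≈ -1000.5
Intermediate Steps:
L(c) = 2/c² (L(c) = 2/(c²) = 2/c²)
t(h) = (h + 2/h²)/(15 + h) (t(h) = (h + 2/h²)/(h + 15) = (h + 2/h²)/(15 + h))
t(111 - 97) - J(7) = (2 + (111 - 97)³)/((111 - 97)²*(15 + (111 - 97))) - 143*7 = (2 + 14³)/(14²*(15 + 14)) - 1*1001 = (1/196)*(2 + 2744)/29 - 1001 = (1/196)*(1/29)*2746 - 1001 = 1373/2842 - 1001 = -2843469/2842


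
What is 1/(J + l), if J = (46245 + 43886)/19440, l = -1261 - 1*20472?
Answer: -19440/422399389 ≈ -4.6023e-5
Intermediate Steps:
l = -21733 (l = -1261 - 20472 = -21733)
J = 90131/19440 (J = 90131*(1/19440) = 90131/19440 ≈ 4.6364)
1/(J + l) = 1/(90131/19440 - 21733) = 1/(-422399389/19440) = -19440/422399389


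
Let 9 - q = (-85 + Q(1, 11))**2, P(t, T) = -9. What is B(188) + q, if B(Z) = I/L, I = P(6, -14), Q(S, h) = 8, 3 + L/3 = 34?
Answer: -183523/31 ≈ -5920.1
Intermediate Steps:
L = 93 (L = -9 + 3*34 = -9 + 102 = 93)
I = -9
B(Z) = -3/31 (B(Z) = -9/93 = -9*1/93 = -3/31)
q = -5920 (q = 9 - (-85 + 8)**2 = 9 - 1*(-77)**2 = 9 - 1*5929 = 9 - 5929 = -5920)
B(188) + q = -3/31 - 5920 = -183523/31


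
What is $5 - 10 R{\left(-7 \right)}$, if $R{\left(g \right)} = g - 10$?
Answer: $175$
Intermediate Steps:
$R{\left(g \right)} = -10 + g$
$5 - 10 R{\left(-7 \right)} = 5 - 10 \left(-10 - 7\right) = 5 - -170 = 5 + 170 = 175$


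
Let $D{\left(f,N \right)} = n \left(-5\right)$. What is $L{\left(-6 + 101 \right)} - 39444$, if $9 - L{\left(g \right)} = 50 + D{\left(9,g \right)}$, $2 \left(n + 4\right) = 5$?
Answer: $- \frac{78985}{2} \approx -39493.0$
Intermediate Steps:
$n = - \frac{3}{2}$ ($n = -4 + \frac{1}{2} \cdot 5 = -4 + \frac{5}{2} = - \frac{3}{2} \approx -1.5$)
$D{\left(f,N \right)} = \frac{15}{2}$ ($D{\left(f,N \right)} = \left(- \frac{3}{2}\right) \left(-5\right) = \frac{15}{2}$)
$L{\left(g \right)} = - \frac{97}{2}$ ($L{\left(g \right)} = 9 - \left(50 + \frac{15}{2}\right) = 9 - \frac{115}{2} = - \frac{97}{2}$)
$L{\left(-6 + 101 \right)} - 39444 = - \frac{97}{2} - 39444 = - \frac{78985}{2}$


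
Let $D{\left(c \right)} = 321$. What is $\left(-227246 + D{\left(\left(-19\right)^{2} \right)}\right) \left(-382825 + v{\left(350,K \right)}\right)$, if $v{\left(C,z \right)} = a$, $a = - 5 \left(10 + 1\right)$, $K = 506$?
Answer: $86885044000$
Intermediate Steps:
$a = -55$ ($a = \left(-5\right) 11 = -55$)
$v{\left(C,z \right)} = -55$
$\left(-227246 + D{\left(\left(-19\right)^{2} \right)}\right) \left(-382825 + v{\left(350,K \right)}\right) = \left(-227246 + 321\right) \left(-382825 - 55\right) = \left(-226925\right) \left(-382880\right) = 86885044000$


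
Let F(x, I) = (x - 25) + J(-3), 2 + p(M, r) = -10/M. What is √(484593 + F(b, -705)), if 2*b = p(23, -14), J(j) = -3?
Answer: √256334241/23 ≈ 696.11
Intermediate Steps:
p(M, r) = -2 - 10/M
b = -28/23 (b = (-2 - 10/23)/2 = (½)*(-56/23) = -28/23 ≈ -1.2174)
F(x, I) = -28 + x (F(x, I) = (x - 25) - 3 = (-25 + x) - 3 = -28 + x)
√(484593 + F(b, -705)) = √(484593 + (-28 - 28/23)) = √(484593 - 672/23) = √(11144967/23) = √256334241/23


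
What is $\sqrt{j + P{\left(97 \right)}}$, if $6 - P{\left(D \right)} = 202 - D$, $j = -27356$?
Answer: $17 i \sqrt{95} \approx 165.7 i$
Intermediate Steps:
$P{\left(D \right)} = -196 + D$ ($P{\left(D \right)} = 6 - \left(202 - D\right) = 6 + \left(-202 + D\right) = -196 + D$)
$\sqrt{j + P{\left(97 \right)}} = \sqrt{-27356 + \left(-196 + 97\right)} = \sqrt{-27356 - 99} = \sqrt{-27455} = 17 i \sqrt{95}$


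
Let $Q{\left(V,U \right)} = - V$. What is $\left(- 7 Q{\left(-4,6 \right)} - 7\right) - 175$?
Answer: $-210$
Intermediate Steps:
$\left(- 7 Q{\left(-4,6 \right)} - 7\right) - 175 = \left(- 7 \left(\left(-1\right) \left(-4\right)\right) - 7\right) - 175 = \left(\left(-7\right) 4 - 7\right) - 175 = \left(-28 - 7\right) - 175 = -35 - 175 = -210$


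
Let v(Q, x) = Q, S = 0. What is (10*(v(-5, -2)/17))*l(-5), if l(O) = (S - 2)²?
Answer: -200/17 ≈ -11.765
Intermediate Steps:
l(O) = 4 (l(O) = (0 - 2)² = (-2)² = 4)
(10*(v(-5, -2)/17))*l(-5) = (10*(-5/17))*4 = -50/17*4 = -200/17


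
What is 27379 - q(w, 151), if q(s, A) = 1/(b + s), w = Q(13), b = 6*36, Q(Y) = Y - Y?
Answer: 5913863/216 ≈ 27379.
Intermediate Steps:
Q(Y) = 0
b = 216
w = 0
q(s, A) = 1/(216 + s)
27379 - q(w, 151) = 27379 - 1/(216 + 0) = 27379 - 1/216 = 5913863/216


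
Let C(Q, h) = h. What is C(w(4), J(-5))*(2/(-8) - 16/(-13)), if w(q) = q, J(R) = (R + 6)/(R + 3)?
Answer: -51/104 ≈ -0.49038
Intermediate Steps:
J(R) = (6 + R)/(3 + R)
C(w(4), J(-5))*(2/(-8) - 16/(-13)) = ((6 - 5)/(3 - 5))*(2/(-8) - 16/(-13)) = (1/(-2))*(2*(-⅛) - 16*(-1/13)) = (-½*1)*(-¼ + 16/13) = -½*51/52 = -51/104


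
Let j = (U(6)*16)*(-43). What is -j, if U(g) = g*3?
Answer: 12384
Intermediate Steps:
U(g) = 3*g
j = -12384 (j = ((3*6)*16)*(-43) = (18*16)*(-43) = 288*(-43) = -12384)
-j = -1*(-12384) = 12384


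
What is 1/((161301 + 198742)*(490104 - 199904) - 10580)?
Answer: 1/104484468020 ≈ 9.5708e-12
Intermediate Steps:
1/((161301 + 198742)*(490104 - 199904) - 10580) = 1/(360043*290200 - 10580) = 1/(104484478600 - 10580) = 1/104484468020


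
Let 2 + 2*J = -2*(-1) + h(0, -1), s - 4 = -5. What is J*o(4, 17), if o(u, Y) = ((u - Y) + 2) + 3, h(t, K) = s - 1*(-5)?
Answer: -16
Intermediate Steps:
s = -1 (s = 4 - 5 = -1)
h(t, K) = 4 (h(t, K) = -1 - 1*(-5) = -1 + 5 = 4)
o(u, Y) = 5 + u - Y (o(u, Y) = (2 + u - Y) + 3 = 5 + u - Y)
J = 2 (J = -1 + (-2*(-1) + 4)/2 = -1 + (2 + 4)/2 = -1 + (½)*6 = -1 + 3 = 2)
J*o(4, 17) = 2*(5 + 4 - 1*17) = 2*(5 + 4 - 17) = 2*(-8) = -16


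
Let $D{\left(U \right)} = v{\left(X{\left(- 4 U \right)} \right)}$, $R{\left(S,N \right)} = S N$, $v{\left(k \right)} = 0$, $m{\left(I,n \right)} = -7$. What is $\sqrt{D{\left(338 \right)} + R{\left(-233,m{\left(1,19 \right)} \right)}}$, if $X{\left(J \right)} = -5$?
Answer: $\sqrt{1631} \approx 40.386$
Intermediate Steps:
$R{\left(S,N \right)} = N S$
$D{\left(U \right)} = 0$
$\sqrt{D{\left(338 \right)} + R{\left(-233,m{\left(1,19 \right)} \right)}} = \sqrt{0 - -1631} = \sqrt{0 + 1631} = \sqrt{1631}$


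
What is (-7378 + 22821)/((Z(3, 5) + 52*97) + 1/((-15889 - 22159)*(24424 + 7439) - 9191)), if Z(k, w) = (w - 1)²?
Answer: 18722052573445/6134403031899 ≈ 3.0520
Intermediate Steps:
Z(k, w) = (-1 + w)²
(-7378 + 22821)/((Z(3, 5) + 52*97) + 1/((-15889 - 22159)*(24424 + 7439) - 9191)) = (-7378 + 22821)/(((-1 + 5)² + 52*97) + 1/((-15889 - 22159)*(24424 + 7439) - 9191)) = 15443/((4² + 5044) + 1/(-38048*31863 - 9191)) = 15443/((16 + 5044) + 1/(-1212323424 - 9191)) = 15443/(5060 + 1/(-1212332615)) = 15443/(5060 - 1/1212332615) = 15443/(6134403031899/1212332615) = 15443*(1212332615/6134403031899) = 18722052573445/6134403031899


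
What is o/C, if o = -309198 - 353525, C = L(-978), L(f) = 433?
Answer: -662723/433 ≈ -1530.5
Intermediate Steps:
C = 433
o = -662723
o/C = -662723/433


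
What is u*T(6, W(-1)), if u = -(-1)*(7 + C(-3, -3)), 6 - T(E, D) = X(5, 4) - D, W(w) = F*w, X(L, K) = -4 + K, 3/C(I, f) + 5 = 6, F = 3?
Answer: 30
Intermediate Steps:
C(I, f) = 3 (C(I, f) = 3/(-5 + 6) = 3/1 = 3*1 = 3)
W(w) = 3*w
T(E, D) = 6 + D (T(E, D) = 6 - ((-4 + 4) - D) = 6 - (0 - D) = 6 - (-1)*D = 6 + D)
u = 10 (u = -(-1)*(7 + 3) = -(-1)*10 = -1*(-10) = 10)
u*T(6, W(-1)) = 10*(6 + 3*(-1)) = 10*(6 - 3) = 10*3 = 30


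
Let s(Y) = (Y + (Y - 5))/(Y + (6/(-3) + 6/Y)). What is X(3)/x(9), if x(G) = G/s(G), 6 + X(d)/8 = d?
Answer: -104/23 ≈ -4.5217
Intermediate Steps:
X(d) = -48 + 8*d
s(Y) = (-5 + 2*Y)/(-2 + Y + 6/Y) (s(Y) = (Y + (-5 + Y))/(Y + (6*(-⅓) + 6/Y)) = (-5 + 2*Y)/(Y + (-2 + 6/Y)) = (-5 + 2*Y)/(-2 + Y + 6/Y))
x(G) = (6 + G² - 2*G)/(-5 + 2*G) (x(G) = G/((G*(-5 + 2*G)/(6 + G² - 2*G))) = G*((6 + G² - 2*G)/(G*(-5 + 2*G))) = (6 + G² - 2*G)/(-5 + 2*G))
X(3)/x(9) = (-48 + 8*3)/(((6 + 9² - 2*9)/(-5 + 2*9))) = (-48 + 24)/(((6 + 81 - 18)/(-5 + 18))) = -24/(69/13) = -24/((1/13)*69) = -24/69/13 = -24*13/69 = -104/23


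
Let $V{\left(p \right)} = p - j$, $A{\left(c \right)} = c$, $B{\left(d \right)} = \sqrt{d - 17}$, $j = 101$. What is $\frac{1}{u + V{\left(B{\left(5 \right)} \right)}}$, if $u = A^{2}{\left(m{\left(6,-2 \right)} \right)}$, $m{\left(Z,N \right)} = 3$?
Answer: $- \frac{23}{2119} - \frac{i \sqrt{3}}{4238} \approx -0.010854 - 0.0004087 i$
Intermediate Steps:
$B{\left(d \right)} = \sqrt{-17 + d}$
$V{\left(p \right)} = -101 + p$ ($V{\left(p \right)} = p - 101 = -101 + p$)
$u = 9$ ($u = 3^{2} = 9$)
$\frac{1}{u + V{\left(B{\left(5 \right)} \right)}} = \frac{1}{9 - \left(101 - \sqrt{-17 + 5}\right)} = \frac{1}{9 - \left(101 - \sqrt{-12}\right)} = \frac{1}{9 - \left(101 - 2 i \sqrt{3}\right)} = \frac{1}{-92 + 2 i \sqrt{3}}$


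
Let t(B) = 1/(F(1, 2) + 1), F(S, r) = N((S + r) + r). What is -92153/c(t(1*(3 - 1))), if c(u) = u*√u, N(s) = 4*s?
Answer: -1935213*√21 ≈ -8.8683e+6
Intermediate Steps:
F(S, r) = 4*S + 8*r (F(S, r) = 4*((S + r) + r) = 4*(S + 2*r) = 4*S + 8*r)
t(B) = 1/21 (t(B) = 1/((4*1 + 8*2) + 1) = 1/((4 + 16) + 1) = 1/(20 + 1) = 1/21)
c(u) = u^(3/2)
-92153/c(t(1*(3 - 1))) = -92153*21*√21 = -1935213*√21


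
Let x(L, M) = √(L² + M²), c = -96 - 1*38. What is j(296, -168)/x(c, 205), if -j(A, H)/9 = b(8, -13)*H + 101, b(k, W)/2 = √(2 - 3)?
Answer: √59981*(-909 + 3024*I)/59981 ≈ -3.7116 + 12.347*I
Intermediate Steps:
b(k, W) = 2*I (b(k, W) = 2*√(2 - 3) = 2*√(-1) = 2*I)
c = -134 (c = -96 - 38 = -134)
j(A, H) = -909 - 18*I*H (j(A, H) = -9*((2*I)*H + 101) = -9*(2*I*H + 101) = -9*(101 + 2*I*H) = -909 - 18*I*H)
j(296, -168)/x(c, 205) = (-909 - 18*I*(-168))/(√((-134)² + 205²)) = (-909 + 3024*I)/(√(17956 + 42025)) = (-909 + 3024*I)/(√59981) = (-909 + 3024*I)*(√59981/59981) = √59981*(-909 + 3024*I)/59981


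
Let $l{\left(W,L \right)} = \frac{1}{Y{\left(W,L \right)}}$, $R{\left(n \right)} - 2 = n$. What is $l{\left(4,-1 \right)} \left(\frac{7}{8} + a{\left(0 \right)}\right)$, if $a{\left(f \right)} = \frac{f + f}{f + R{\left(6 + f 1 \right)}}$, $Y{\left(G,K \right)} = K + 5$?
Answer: $\frac{7}{32} \approx 0.21875$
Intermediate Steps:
$R{\left(n \right)} = 2 + n$
$Y{\left(G,K \right)} = 5 + K$
$a{\left(f \right)} = \frac{2 f}{8 + 2 f}$ ($a{\left(f \right)} = \frac{f + f}{f + \left(2 + \left(6 + f 1\right)\right)} = \frac{2 f}{f + \left(2 + \left(6 + f\right)\right)} = \frac{2 f}{f + \left(8 + f\right)} = \frac{2 f}{8 + 2 f}$)
$l{\left(W,L \right)} = \frac{1}{5 + L}$
$l{\left(4,-1 \right)} \left(\frac{7}{8} + a{\left(0 \right)}\right) = \frac{\frac{7}{8} + \frac{0}{4 + 0}}{5 - 1} = \frac{7 \cdot \frac{1}{8} + \frac{0}{4}}{4} = \frac{\frac{7}{8} + 0 \cdot \frac{1}{4}}{4} = \frac{\frac{7}{8} + 0}{4} = \frac{1}{4} \cdot \frac{7}{8} = \frac{7}{32}$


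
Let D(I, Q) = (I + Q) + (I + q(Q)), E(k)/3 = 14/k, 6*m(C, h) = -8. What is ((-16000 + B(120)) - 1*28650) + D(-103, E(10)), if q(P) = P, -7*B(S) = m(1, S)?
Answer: -4708978/105 ≈ -44847.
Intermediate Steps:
m(C, h) = -4/3 (m(C, h) = (1/6)*(-8) = -4/3)
B(S) = 4/21 (B(S) = -1/7*(-4/3) = 4/21)
E(k) = 42/k (E(k) = 3*(14/k) = 42/k)
D(I, Q) = 2*I + 2*Q (D(I, Q) = (I + Q) + (I + Q) = 2*I + 2*Q)
((-16000 + B(120)) - 1*28650) + D(-103, E(10)) = ((-16000 + 4/21) - 1*28650) + (2*(-103) + 2*(42/10)) = (-335996/21 - 28650) + (-206 + 2*(42*(1/10))) = -937646/21 + (-206 + 2*(21/5)) = -937646/21 + (-206 + 42/5) = -937646/21 - 988/5 = -4708978/105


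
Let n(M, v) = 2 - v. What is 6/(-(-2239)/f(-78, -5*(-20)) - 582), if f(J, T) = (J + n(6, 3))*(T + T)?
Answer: -94800/9197839 ≈ -0.010307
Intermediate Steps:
f(J, T) = 2*T*(-1 + J) (f(J, T) = (J + (2 - 1*3))*(T + T) = (J + (2 - 3))*(2*T) = (J - 1)*(2*T) = (-1 + J)*(2*T) = 2*T*(-1 + J))
6/(-(-2239)/f(-78, -5*(-20)) - 582) = 6/(-(-2239)/(2*(-5*(-20))*(-1 - 78)) - 582) = 6/(-(-2239)/(2*100*(-79)) - 582) = 6/(-(-2239)/(-15800) - 582) = 6/(-(-2239)*(-1)/15800 - 582) = 6/(-1*2239/15800 - 582) = 6/(-2239/15800 - 582) = 6/(-9197839/15800) = 6*(-15800/9197839) = -94800/9197839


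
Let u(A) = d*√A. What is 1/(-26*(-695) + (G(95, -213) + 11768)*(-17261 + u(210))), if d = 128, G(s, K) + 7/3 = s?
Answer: -460595019/93198868181479876 - 853968*√210/23299717045369969 ≈ -5.4732e-9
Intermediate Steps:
G(s, K) = -7/3 + s
u(A) = 128*√A
1/(-26*(-695) + (G(95, -213) + 11768)*(-17261 + u(210))) = 1/(-26*(-695) + ((-7/3 + 95) + 11768)*(-17261 + 128*√210)) = 1/(18070 + (278/3 + 11768)*(-17261 + 128*√210)) = 1/(18070 + 35582*(-17261 + 128*√210)/3) = 1/(18070 + (-614180902/3 + 4554496*√210/3)) = 1/(-614126692/3 + 4554496*√210/3)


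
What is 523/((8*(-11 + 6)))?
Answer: -523/40 ≈ -13.075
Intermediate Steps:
523/((8*(-11 + 6))) = 523/((8*(-5))) = 523/(-40) = 523*(-1/40) = -523/40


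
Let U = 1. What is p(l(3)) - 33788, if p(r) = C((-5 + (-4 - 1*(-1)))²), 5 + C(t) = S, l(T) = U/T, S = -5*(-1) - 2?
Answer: -33790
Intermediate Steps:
S = 3 (S = 5 - 2 = 3)
l(T) = 1/T
C(t) = -2 (C(t) = -5 + 3 = -2)
p(r) = -2
p(l(3)) - 33788 = -2 - 33788 = -33790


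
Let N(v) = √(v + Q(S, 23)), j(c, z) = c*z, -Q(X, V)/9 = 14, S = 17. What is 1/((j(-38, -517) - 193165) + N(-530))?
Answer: -173519/30108844017 - 4*I*√41/30108844017 ≈ -5.7631e-6 - 8.5066e-10*I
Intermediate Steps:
Q(X, V) = -126 (Q(X, V) = -9*14 = -126)
N(v) = √(-126 + v) (N(v) = √(v - 126) = √(-126 + v))
1/((j(-38, -517) - 193165) + N(-530)) = 1/((-38*(-517) - 193165) + √(-126 - 530)) = 1/((19646 - 193165) + √(-656)) = 1/(-173519 + 4*I*√41)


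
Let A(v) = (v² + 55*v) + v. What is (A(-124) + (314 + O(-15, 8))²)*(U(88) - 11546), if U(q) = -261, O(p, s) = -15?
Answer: -1155114231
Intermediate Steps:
A(v) = v² + 56*v
(A(-124) + (314 + O(-15, 8))²)*(U(88) - 11546) = (-124*(56 - 124) + (314 - 15)²)*(-261 - 11546) = (-124*(-68) + 299²)*(-11807) = (8432 + 89401)*(-11807) = 97833*(-11807) = -1155114231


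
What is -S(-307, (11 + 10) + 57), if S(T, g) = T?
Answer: 307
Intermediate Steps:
-S(-307, (11 + 10) + 57) = -1*(-307) = 307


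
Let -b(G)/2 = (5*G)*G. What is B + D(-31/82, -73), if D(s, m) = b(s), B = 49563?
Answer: 166626001/3362 ≈ 49562.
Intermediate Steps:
b(G) = -10*G**2 (b(G) = -2*5*G*G = -10*G**2)
D(s, m) = -10*s**2
B + D(-31/82, -73) = 49563 - 10*(-31/82)**2 = 49563 - 10*961/6724 = 49563 - 4805/3362 = 166626001/3362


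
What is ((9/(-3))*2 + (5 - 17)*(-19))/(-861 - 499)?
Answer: -111/680 ≈ -0.16324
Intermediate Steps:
((9/(-3))*2 + (5 - 17)*(-19))/(-861 - 499) = (-1/3*9*2 - 12*(-19))/(-1360) = (-3*2 + 228)*(-1/1360) = (-6 + 228)*(-1/1360) = 222*(-1/1360) = -111/680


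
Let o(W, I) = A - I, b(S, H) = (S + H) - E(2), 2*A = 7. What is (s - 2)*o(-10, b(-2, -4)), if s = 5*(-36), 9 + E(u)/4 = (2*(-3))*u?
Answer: 13559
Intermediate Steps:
A = 7/2 (A = (½)*7 = 7/2 ≈ 3.5000)
E(u) = -36 - 24*u (E(u) = -36 + 4*((2*(-3))*u) = -36 + 4*(-6*u) = -36 - 24*u)
b(S, H) = 84 + H + S (b(S, H) = (S + H) - (-36 - 24*2) = (H + S) - (-36 - 48) = (H + S) - 1*(-84) = (H + S) + 84 = 84 + H + S)
o(W, I) = 7/2 - I
s = -180
(s - 2)*o(-10, b(-2, -4)) = (-180 - 2)*(7/2 - (84 - 4 - 2)) = -182*(7/2 - 1*78) = -182*(7/2 - 78) = -182*(-149/2) = 13559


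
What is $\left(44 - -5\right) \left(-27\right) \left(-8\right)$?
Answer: $10584$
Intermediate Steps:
$\left(44 - -5\right) \left(-27\right) \left(-8\right) = \left(44 + 5\right) \left(-27\right) \left(-8\right) = 49 \left(-27\right) \left(-8\right) = \left(-1323\right) \left(-8\right) = 10584$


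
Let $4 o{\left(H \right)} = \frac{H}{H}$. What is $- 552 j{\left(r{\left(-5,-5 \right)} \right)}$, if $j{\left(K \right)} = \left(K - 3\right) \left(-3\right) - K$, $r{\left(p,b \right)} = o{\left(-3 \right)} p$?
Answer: $-7728$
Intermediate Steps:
$o{\left(H \right)} = \frac{1}{4}$ ($o{\left(H \right)} = \frac{H \frac{1}{H}}{4} = \frac{1}{4} \cdot 1 = \frac{1}{4}$)
$r{\left(p,b \right)} = \frac{p}{4}$
$j{\left(K \right)} = 9 - 4 K$ ($j{\left(K \right)} = \left(-3 + K\right) \left(-3\right) - K = \left(9 - 3 K\right) - K = 9 - 4 K$)
$- 552 j{\left(r{\left(-5,-5 \right)} \right)} = - 552 \left(9 - 4 \cdot \frac{1}{4} \left(-5\right)\right) = - 552 \left(9 - -5\right) = - 552 \left(9 + 5\right) = \left(-552\right) 14 = -7728$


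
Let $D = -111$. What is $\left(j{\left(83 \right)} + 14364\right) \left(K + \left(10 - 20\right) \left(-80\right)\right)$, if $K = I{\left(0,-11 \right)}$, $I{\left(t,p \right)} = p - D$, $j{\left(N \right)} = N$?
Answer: $13002300$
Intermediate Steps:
$I{\left(t,p \right)} = 111 + p$ ($I{\left(t,p \right)} = p - -111 = p + 111 = 111 + p$)
$K = 100$ ($K = 111 - 11 = 100$)
$\left(j{\left(83 \right)} + 14364\right) \left(K + \left(10 - 20\right) \left(-80\right)\right) = \left(83 + 14364\right) \left(100 + \left(10 - 20\right) \left(-80\right)\right) = 14447 \left(100 - -800\right) = 14447 \left(100 + 800\right) = 14447 \cdot 900 = 13002300$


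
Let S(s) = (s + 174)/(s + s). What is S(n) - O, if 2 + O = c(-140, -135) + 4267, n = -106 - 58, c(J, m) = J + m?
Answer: -654365/164 ≈ -3990.0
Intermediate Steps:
n = -164
S(s) = (174 + s)/(2*s) (S(s) = (174 + s)/((2*s)) = (174 + s)*(1/(2*s)) = (174 + s)/(2*s))
O = 3990 (O = -2 + ((-140 - 135) + 4267) = -2 + (-275 + 4267) = -2 + 3992 = 3990)
S(n) - O = (1/2)*(174 - 164)/(-164) - 1*3990 = (1/2)*(-1/164)*10 - 3990 = -5/164 - 3990 = -654365/164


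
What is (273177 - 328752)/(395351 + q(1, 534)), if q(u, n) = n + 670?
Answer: -3705/26437 ≈ -0.14014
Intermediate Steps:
q(u, n) = 670 + n
(273177 - 328752)/(395351 + q(1, 534)) = (273177 - 328752)/(395351 + (670 + 534)) = -55575/(395351 + 1204) = -55575/396555 = -55575*1/396555 = -3705/26437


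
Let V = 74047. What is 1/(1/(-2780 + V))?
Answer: 71267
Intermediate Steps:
1/(1/(-2780 + V)) = 1/(1/(-2780 + 74047)) = 1/(1/71267) = 71267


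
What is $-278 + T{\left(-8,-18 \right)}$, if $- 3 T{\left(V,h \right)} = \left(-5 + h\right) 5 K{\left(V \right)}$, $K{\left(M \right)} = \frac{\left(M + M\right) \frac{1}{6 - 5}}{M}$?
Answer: $- \frac{604}{3} \approx -201.33$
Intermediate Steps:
$K{\left(M \right)} = 2$ ($K{\left(M \right)} = \frac{2 M 1^{-1}}{M} = \frac{2 M 1}{M} = \frac{2 M}{M} = 2$)
$T{\left(V,h \right)} = \frac{50}{3} - \frac{10 h}{3}$ ($T{\left(V,h \right)} = - \frac{\left(-5 + h\right) 5 \cdot 2}{3} = - \frac{\left(-25 + 5 h\right) 2}{3} = - \frac{-50 + 10 h}{3} = \frac{50}{3} - \frac{10 h}{3}$)
$-278 + T{\left(-8,-18 \right)} = -278 + \left(\frac{50}{3} - -60\right) = -278 + \left(\frac{50}{3} + 60\right) = -278 + \frac{230}{3} = - \frac{604}{3}$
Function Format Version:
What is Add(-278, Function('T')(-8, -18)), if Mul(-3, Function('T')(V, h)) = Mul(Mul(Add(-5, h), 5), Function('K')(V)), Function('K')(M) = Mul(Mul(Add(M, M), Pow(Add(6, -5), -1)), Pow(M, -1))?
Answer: Rational(-604, 3) ≈ -201.33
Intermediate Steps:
Function('K')(M) = 2 (Function('K')(M) = Mul(Mul(Mul(2, M), Pow(1, -1)), Pow(M, -1)) = Mul(Mul(Mul(2, M), 1), Pow(M, -1)) = Mul(Mul(2, M), Pow(M, -1)) = 2)
Function('T')(V, h) = Add(Rational(50, 3), Mul(Rational(-10, 3), h)) (Function('T')(V, h) = Mul(Rational(-1, 3), Mul(Mul(Add(-5, h), 5), 2)) = Mul(Rational(-1, 3), Mul(Add(-25, Mul(5, h)), 2)) = Mul(Rational(-1, 3), Add(-50, Mul(10, h))) = Add(Rational(50, 3), Mul(Rational(-10, 3), h)))
Add(-278, Function('T')(-8, -18)) = Add(-278, Add(Rational(50, 3), Mul(Rational(-10, 3), -18))) = Add(-278, Add(Rational(50, 3), 60)) = Add(-278, Rational(230, 3)) = Rational(-604, 3)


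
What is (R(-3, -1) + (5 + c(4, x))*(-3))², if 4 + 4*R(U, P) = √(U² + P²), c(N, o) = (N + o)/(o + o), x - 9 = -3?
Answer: (-74 + √10)²/16 ≈ 313.62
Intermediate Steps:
x = 6 (x = 9 - 3 = 6)
c(N, o) = (N + o)/(2*o) (c(N, o) = (N + o)/((2*o)) = (N + o)*(1/(2*o)) = (N + o)/(2*o))
R(U, P) = -1 + √(P² + U²)/4 (R(U, P) = -1 + √(U² + P²)/4 = -1 + √(P² + U²)/4)
(R(-3, -1) + (5 + c(4, x))*(-3))² = ((-1 + √((-1)² + (-3)²)/4) + (5 + (½)*(4 + 6)/6)*(-3))² = ((-1 + √(1 + 9)/4) + (5 + (½)*(⅙)*10)*(-3))² = ((-1 + √10/4) + (5 + ⅚)*(-3))² = ((-1 + √10/4) + (35/6)*(-3))² = ((-1 + √10/4) - 35/2)² = (-37/2 + √10/4)²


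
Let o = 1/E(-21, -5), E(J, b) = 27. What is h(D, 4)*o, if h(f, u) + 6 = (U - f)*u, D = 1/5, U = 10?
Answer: 166/135 ≈ 1.2296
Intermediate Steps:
D = ⅕ ≈ 0.20000
h(f, u) = -6 + u*(10 - f) (h(f, u) = -6 + (10 - f)*u = -6 + u*(10 - f))
o = 1/27 ≈ 0.037037
h(D, 4)*o = (-6 + 10*4 - 1*⅕*4)*(1/27) = (-6 + 40 - ⅘)*(1/27) = (166/5)*(1/27) = 166/135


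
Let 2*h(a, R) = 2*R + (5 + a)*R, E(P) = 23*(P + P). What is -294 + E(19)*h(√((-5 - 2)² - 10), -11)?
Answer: -33943 - 4807*√39 ≈ -63963.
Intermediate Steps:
E(P) = 46*P (E(P) = 23*(2*P) = 46*P)
h(a, R) = R + R*(5 + a)/2 (h(a, R) = (2*R + (5 + a)*R)/2 = (2*R + R*(5 + a))/2 = R + R*(5 + a)/2)
-294 + E(19)*h(√((-5 - 2)² - 10), -11) = -294 + (46*19)*((½)*(-11)*(7 + √((-5 - 2)² - 10))) = -294 + 874*((½)*(-11)*(7 + √((-7)² - 10))) = -294 + 874*((½)*(-11)*(7 + √(49 - 10))) = -294 + 874*((½)*(-11)*(7 + √39)) = -294 + 874*(-77/2 - 11*√39/2) = -294 + (-33649 - 4807*√39) = -33943 - 4807*√39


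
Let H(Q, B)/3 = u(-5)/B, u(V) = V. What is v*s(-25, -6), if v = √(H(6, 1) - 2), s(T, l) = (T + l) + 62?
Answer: 31*I*√17 ≈ 127.82*I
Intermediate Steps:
H(Q, B) = -15/B (H(Q, B) = 3*(-5/B) = -15/B)
s(T, l) = 62 + T + l
v = I*√17 (v = √(-15/1 - 2) = √(-15*1 - 2) = √(-15 - 2) = √(-17) = I*√17 ≈ 4.1231*I)
v*s(-25, -6) = (I*√17)*(62 - 25 - 6) = (I*√17)*31 = 31*I*√17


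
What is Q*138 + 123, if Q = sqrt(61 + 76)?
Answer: 123 + 138*sqrt(137) ≈ 1738.2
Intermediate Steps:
Q = sqrt(137) ≈ 11.705
Q*138 + 123 = sqrt(137)*138 + 123 = 138*sqrt(137) + 123 = 123 + 138*sqrt(137)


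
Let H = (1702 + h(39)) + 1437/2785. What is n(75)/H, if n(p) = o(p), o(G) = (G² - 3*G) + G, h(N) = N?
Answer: 15247875/4850122 ≈ 3.1438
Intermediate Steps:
o(G) = G² - 2*G
H = 4850122/2785 (H = (1702 + 39) + 1437/2785 = 1741 + 1437*(1/2785) = 1741 + 1437/2785 = 4850122/2785 ≈ 1741.5)
n(p) = p*(-2 + p)
n(75)/H = (75*(-2 + 75))/(4850122/2785) = (75*73)*(2785/4850122) = 5475*(2785/4850122) = 15247875/4850122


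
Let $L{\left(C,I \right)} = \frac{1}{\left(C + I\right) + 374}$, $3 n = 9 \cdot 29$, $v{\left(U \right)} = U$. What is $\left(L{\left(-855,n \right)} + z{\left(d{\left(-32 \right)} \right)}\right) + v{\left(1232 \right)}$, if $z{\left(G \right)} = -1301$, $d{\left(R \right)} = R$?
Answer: $- \frac{27187}{394} \approx -69.003$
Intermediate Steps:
$n = 87$ ($n = \frac{9 \cdot 29}{3} = \frac{1}{3} \cdot 261 = 87$)
$L{\left(C,I \right)} = \frac{1}{374 + C + I}$
$\left(L{\left(-855,n \right)} + z{\left(d{\left(-32 \right)} \right)}\right) + v{\left(1232 \right)} = \left(\frac{1}{374 - 855 + 87} - 1301\right) + 1232 = \left(\frac{1}{-394} - 1301\right) + 1232 = \left(- \frac{1}{394} - 1301\right) + 1232 = - \frac{512595}{394} + 1232 = - \frac{27187}{394}$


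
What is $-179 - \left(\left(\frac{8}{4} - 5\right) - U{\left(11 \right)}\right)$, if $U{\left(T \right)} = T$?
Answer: $-165$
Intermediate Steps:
$-179 - \left(\left(\frac{8}{4} - 5\right) - U{\left(11 \right)}\right) = -179 - \left(\left(\frac{8}{4} - 5\right) - 11\right) = -179 - \left(\left(8 \cdot \frac{1}{4} - 5\right) - 11\right) = -179 - \left(\left(2 - 5\right) - 11\right) = -179 - \left(-3 - 11\right) = -179 - -14 = -179 + 14 = -165$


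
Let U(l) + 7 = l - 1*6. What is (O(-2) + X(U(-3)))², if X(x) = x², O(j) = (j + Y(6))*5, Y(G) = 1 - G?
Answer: 48841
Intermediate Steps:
U(l) = -13 + l (U(l) = -7 + (l - 1*6) = -7 + (l - 6) = -7 + (-6 + l) = -13 + l)
O(j) = -25 + 5*j (O(j) = (j + (1 - 1*6))*5 = (j + (1 - 6))*5 = (j - 5)*5 = (-5 + j)*5 = -25 + 5*j)
(O(-2) + X(U(-3)))² = ((-25 + 5*(-2)) + (-13 - 3)²)² = ((-25 - 10) + (-16)²)² = (-35 + 256)² = 221² = 48841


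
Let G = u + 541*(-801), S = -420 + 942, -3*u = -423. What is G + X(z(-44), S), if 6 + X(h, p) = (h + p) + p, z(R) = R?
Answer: -432206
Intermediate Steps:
u = 141 (u = -⅓*(-423) = 141)
S = 522
G = -433200 (G = 141 + 541*(-801) = 141 - 433341 = -433200)
X(h, p) = -6 + h + 2*p (X(h, p) = -6 + ((h + p) + p) = -6 + (h + 2*p) = -6 + h + 2*p)
G + X(z(-44), S) = -433200 + (-6 - 44 + 2*522) = -433200 + (-6 - 44 + 1044) = -433200 + 994 = -432206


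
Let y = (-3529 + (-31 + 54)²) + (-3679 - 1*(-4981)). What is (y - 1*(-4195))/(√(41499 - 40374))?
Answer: 2497*√5/75 ≈ 74.446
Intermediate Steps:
y = -1698 (y = (-3529 + 23²) + (-3679 + 4981) = (-3529 + 529) + 1302 = -3000 + 1302 = -1698)
(y - 1*(-4195))/(√(41499 - 40374)) = (-1698 - 1*(-4195))/(√(41499 - 40374)) = (-1698 + 4195)/(√1125) = 2497/((15*√5)) = 2497*(√5/75) = 2497*√5/75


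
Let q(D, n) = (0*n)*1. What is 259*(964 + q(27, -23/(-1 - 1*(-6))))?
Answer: 249676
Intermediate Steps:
q(D, n) = 0 (q(D, n) = 0*1 = 0)
259*(964 + q(27, -23/(-1 - 1*(-6)))) = 259*(964 + 0) = 259*964 = 249676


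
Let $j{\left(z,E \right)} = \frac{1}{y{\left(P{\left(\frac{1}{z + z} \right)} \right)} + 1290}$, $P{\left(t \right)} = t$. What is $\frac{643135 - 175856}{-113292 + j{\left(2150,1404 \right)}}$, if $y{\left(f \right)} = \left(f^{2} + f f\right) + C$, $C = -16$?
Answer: $- \frac{5503672808737279}{1334367894828292} \approx -4.1246$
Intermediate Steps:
$y{\left(f \right)} = -16 + 2 f^{2}$ ($y{\left(f \right)} = \left(f^{2} + f f\right) - 16 = \left(f^{2} + f^{2}\right) - 16 = 2 f^{2} - 16 = -16 + 2 f^{2}$)
$j{\left(z,E \right)} = \frac{1}{1274 + \frac{1}{2 z^{2}}}$ ($j{\left(z,E \right)} = \frac{1}{\left(-16 + 2 \left(\frac{1}{z + z}\right)^{2}\right) + 1290} = \frac{1}{\left(-16 + 2 \left(\frac{1}{2 z}\right)^{2}\right) + 1290} = \frac{1}{\left(-16 + 2 \frac{1}{4 z^{2}}\right) + 1290} = \frac{1}{\left(-16 + \frac{1}{2 z^{2}}\right) + 1290} = \frac{1}{1274 + \frac{1}{2 z^{2}}}$)
$\frac{643135 - 175856}{-113292 + j{\left(2150,1404 \right)}} = \frac{643135 - 175856}{-113292 + \frac{2 \cdot 2150^{2}}{1 + 2548 \cdot 2150^{2}}} = \frac{467279}{-113292 + 2 \cdot 4622500 \frac{1}{1 + 2548 \cdot 4622500}} = \frac{467279}{-113292 + 2 \cdot 4622500 \frac{1}{1 + 11778130000}} = \frac{467279}{-113292 + 2 \cdot 4622500 \cdot \frac{1}{11778130001}} = \frac{467279}{-113292 + \frac{9245000}{11778130001}} = \frac{467279}{- \frac{1334367894828292}{11778130001}} = 467279 \left(- \frac{11778130001}{1334367894828292}\right) = - \frac{5503672808737279}{1334367894828292}$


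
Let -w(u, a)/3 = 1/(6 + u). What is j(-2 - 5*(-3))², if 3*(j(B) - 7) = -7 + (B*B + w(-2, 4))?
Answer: 59049/16 ≈ 3690.6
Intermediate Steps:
w(u, a) = -3/(6 + u)
j(B) = 53/12 + B²/3 (j(B) = 7 + (-7 + (B*B - 3/(6 - 2)))/3 = 7 + (-7 + (B² - 3/4))/3 = 7 + (-7 + (B² - 3*¼))/3 = 7 + (-7 + (B² - ¾))/3 = 7 + (-7 + (-¾ + B²))/3 = 7 + (-31/4 + B²)/3 = 7 + (-31/12 + B²/3) = 53/12 + B²/3)
j(-2 - 5*(-3))² = (53/12 + (-2 - 5*(-3))²/3)² = (53/12 + (-2 + 15)²/3)² = (53/12 + (⅓)*13²)² = (53/12 + (⅓)*169)² = (53/12 + 169/3)² = (243/4)² = 59049/16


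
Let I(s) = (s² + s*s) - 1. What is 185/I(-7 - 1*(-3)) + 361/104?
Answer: 30431/3224 ≈ 9.4389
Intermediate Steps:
I(s) = -1 + 2*s² (I(s) = (s² + s²) - 1 = 2*s² - 1 = -1 + 2*s²)
185/I(-7 - 1*(-3)) + 361/104 = 185/(-1 + 2*(-7 - 1*(-3))²) + 361/104 = 185/(-1 + 2*(-7 + 3)²) + 361*(1/104) = 185/(-1 + 2*(-4)²) + 361/104 = 185/(-1 + 2*16) + 361/104 = 185/(-1 + 32) + 361/104 = 185/31 + 361/104 = 30431/3224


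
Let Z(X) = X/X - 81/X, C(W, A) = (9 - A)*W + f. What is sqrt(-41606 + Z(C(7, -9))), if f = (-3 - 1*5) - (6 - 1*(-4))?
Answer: I*sqrt(166423)/2 ≈ 203.97*I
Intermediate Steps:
f = -18 (f = (-3 - 5) - (6 + 4) = -8 - 1*10 = -8 - 10 = -18)
C(W, A) = -18 + W*(9 - A) (C(W, A) = (9 - A)*W - 18 = W*(9 - A) - 18 = -18 + W*(9 - A))
Z(X) = 1 - 81/X
sqrt(-41606 + Z(C(7, -9))) = sqrt(-41606 + (-81 + (-18 + 9*7 - 1*(-9)*7))/(-18 + 9*7 - 1*(-9)*7)) = sqrt(-41606 + (-81 + (-18 + 63 + 63))/(-18 + 63 + 63)) = sqrt(-41606 + (-81 + 108)/108) = sqrt(-41606 + (1/108)*27) = sqrt(-41606 + 1/4) = sqrt(-166423/4) = I*sqrt(166423)/2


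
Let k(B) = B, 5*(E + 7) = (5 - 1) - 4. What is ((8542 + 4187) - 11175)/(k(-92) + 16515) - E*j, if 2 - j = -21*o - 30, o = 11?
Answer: 30236297/16423 ≈ 1841.1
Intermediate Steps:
E = -7 (E = -7 + ((5 - 1) - 4)/5 = -7 + (4 - 4)/5 = -7 + (⅕)*0 = -7 + 0 = -7)
j = 263 (j = 2 - (-21*11 - 30) = 2 - (-231 - 30) = 2 - 1*(-261) = 2 + 261 = 263)
((8542 + 4187) - 11175)/(k(-92) + 16515) - E*j = ((8542 + 4187) - 11175)/(-92 + 16515) - (-7)*263 = (12729 - 11175)/16423 - 1*(-1841) = 1554*(1/16423) + 1841 = 1554/16423 + 1841 = 30236297/16423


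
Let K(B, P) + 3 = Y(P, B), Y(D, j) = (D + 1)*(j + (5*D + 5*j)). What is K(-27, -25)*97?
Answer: 667845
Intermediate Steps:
Y(D, j) = (1 + D)*(5*D + 6*j)
K(B, P) = -3 + 5*P + 5*P² + 6*B + 6*B*P (K(B, P) = -3 + (5*P + 5*P² + 6*B + 6*P*B) = -3 + (5*P + 5*P² + 6*B + 6*B*P) = -3 + 5*P + 5*P² + 6*B + 6*B*P)
K(-27, -25)*97 = (-3 + 5*(-25) + 5*(-25)² + 6*(-27) + 6*(-27)*(-25))*97 = (-3 - 125 + 5*625 - 162 + 4050)*97 = (-3 - 125 + 3125 - 162 + 4050)*97 = 6885*97 = 667845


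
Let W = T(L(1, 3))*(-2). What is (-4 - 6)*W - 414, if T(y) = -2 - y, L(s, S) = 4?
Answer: -534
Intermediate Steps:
W = 12 (W = (-2 - 1*4)*(-2) = (-2 - 4)*(-2) = -6*(-2) = 12)
(-4 - 6)*W - 414 = (-4 - 6)*12 - 414 = -10*12 - 414 = -120 - 414 = -534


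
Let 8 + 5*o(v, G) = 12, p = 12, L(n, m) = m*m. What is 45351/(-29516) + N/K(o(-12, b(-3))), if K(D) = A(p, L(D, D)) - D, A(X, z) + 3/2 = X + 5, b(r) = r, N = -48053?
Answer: -14189990077/4338852 ≈ -3270.4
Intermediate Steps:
L(n, m) = m²
o(v, G) = ⅘ (o(v, G) = -8/5 + (⅕)*12 = -8/5 + 12/5 = ⅘)
A(X, z) = 7/2 + X (A(X, z) = -3/2 + (X + 5) = -3/2 + (5 + X) = 7/2 + X)
K(D) = 31/2 - D (K(D) = (7/2 + 12) - D = 31/2 - D)
45351/(-29516) + N/K(o(-12, b(-3))) = 45351/(-29516) - 48053/(31/2 - 1*⅘) = 45351*(-1/29516) - 48053/(31/2 - ⅘) = -45351/29516 - 48053/147/10 = -45351/29516 - 48053*10/147 = -45351/29516 - 480530/147 = -14189990077/4338852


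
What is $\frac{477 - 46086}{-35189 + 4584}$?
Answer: $\frac{45609}{30605} \approx 1.4902$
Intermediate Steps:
$\frac{477 - 46086}{-35189 + 4584} = - \frac{45609}{-30605} = \left(-45609\right) \left(- \frac{1}{30605}\right) = \frac{45609}{30605}$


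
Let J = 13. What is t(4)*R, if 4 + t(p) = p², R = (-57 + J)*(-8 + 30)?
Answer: -11616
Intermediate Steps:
R = -968 (R = (-57 + 13)*(-8 + 30) = -44*22 = -968)
t(p) = -4 + p²
t(4)*R = (-4 + 4²)*(-968) = (-4 + 16)*(-968) = 12*(-968) = -11616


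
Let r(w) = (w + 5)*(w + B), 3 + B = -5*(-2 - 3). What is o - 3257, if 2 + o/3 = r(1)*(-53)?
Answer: -25205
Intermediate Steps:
B = 22 (B = -3 - 5*(-2 - 3) = -3 - 5*(-5) = -3 + 25 = 22)
r(w) = (5 + w)*(22 + w) (r(w) = (w + 5)*(w + 22) = (5 + w)*(22 + w))
o = -21948 (o = -6 + 3*((110 + 1² + 27*1)*(-53)) = -6 + 3*((110 + 1 + 27)*(-53)) = -6 + 3*(138*(-53)) = -6 + 3*(-7314) = -6 - 21942 = -21948)
o - 3257 = -21948 - 3257 = -25205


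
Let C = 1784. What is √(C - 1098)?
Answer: 7*√14 ≈ 26.192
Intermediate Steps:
√(C - 1098) = √(1784 - 1098) = √686 = 7*√14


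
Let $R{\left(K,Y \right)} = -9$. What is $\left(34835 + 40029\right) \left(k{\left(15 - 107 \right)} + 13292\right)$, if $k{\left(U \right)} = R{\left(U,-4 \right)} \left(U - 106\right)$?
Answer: $1128499936$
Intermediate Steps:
$k{\left(U \right)} = 954 - 9 U$ ($k{\left(U \right)} = - 9 \left(U - 106\right) = - 9 \left(-106 + U\right) = 954 - 9 U$)
$\left(34835 + 40029\right) \left(k{\left(15 - 107 \right)} + 13292\right) = \left(34835 + 40029\right) \left(\left(954 - 9 \left(15 - 107\right)\right) + 13292\right) = 74864 \left(\left(954 - 9 \left(15 - 107\right)\right) + 13292\right) = 74864 \left(\left(954 - -828\right) + 13292\right) = 74864 \left(\left(954 + 828\right) + 13292\right) = 74864 \left(1782 + 13292\right) = 74864 \cdot 15074 = 1128499936$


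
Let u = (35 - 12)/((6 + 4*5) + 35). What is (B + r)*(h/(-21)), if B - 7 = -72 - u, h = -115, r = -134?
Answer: -466210/427 ≈ -1091.8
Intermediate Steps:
u = 23/61 (u = 23/((6 + 20) + 35) = 23/(26 + 35) = 23/61 ≈ 0.37705)
B = -3988/61 (B = 7 + (-72 - 1*23/61) = 7 + (-72 - 23/61) = 7 - 4415/61 = -3988/61 ≈ -65.377)
(B + r)*(h/(-21)) = (-3988/61 - 134)*(-115/(-21)) = -(-1398630)*(-1)/(61*21) = -12162/61*115/21 = -466210/427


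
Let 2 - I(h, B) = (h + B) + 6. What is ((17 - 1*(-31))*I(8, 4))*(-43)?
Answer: 33024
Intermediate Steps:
I(h, B) = -4 - B - h (I(h, B) = 2 - ((h + B) + 6) = 2 - ((B + h) + 6) = 2 - (6 + B + h) = 2 + (-6 - B - h) = -4 - B - h)
((17 - 1*(-31))*I(8, 4))*(-43) = ((17 - 1*(-31))*(-4 - 1*4 - 1*8))*(-43) = ((17 + 31)*(-4 - 4 - 8))*(-43) = (48*(-16))*(-43) = -768*(-43) = 33024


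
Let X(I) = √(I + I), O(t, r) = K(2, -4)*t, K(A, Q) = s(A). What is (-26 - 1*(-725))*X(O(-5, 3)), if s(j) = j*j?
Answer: 1398*I*√10 ≈ 4420.9*I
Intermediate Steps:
s(j) = j²
K(A, Q) = A²
O(t, r) = 4*t (O(t, r) = 2²*t = 4*t)
X(I) = √2*√I (X(I) = √(2*I) = √2*√I)
(-26 - 1*(-725))*X(O(-5, 3)) = (-26 - 1*(-725))*(√2*√(4*(-5))) = (-26 + 725)*(√2*√(-20)) = 699*(√2*(2*I*√5)) = 699*(2*I*√10) = 1398*I*√10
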